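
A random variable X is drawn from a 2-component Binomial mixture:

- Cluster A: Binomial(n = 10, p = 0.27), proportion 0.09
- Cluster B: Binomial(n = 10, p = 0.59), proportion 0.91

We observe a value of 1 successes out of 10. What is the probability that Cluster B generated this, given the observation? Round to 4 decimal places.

0.1094

Apply Bayes' rule: the posterior for each component is proportional to its prior times its likelihood at x.
Component likelihoods at x = 1 successes out of 10:
  p_A = C(10,1)·0.27^1·0.73^9 = 10·0.27·0.0588716 = 0.158953
  p_B = C(10,1)·0.59^1·0.41^9 = 10·0.59·0.000327382 = 0.00193155
Weight by the priors:
  w_A·p_A = 0.09 × 0.158953 = 0.0143058
  w_B·p_B = 0.91 × 0.00193155 = 0.00175771
Normaliser: 0.0143058 + 0.00175771 = 0.0160635
Responsibility of Cluster B: 0.00175771 / 0.0160635 ≈ 0.1094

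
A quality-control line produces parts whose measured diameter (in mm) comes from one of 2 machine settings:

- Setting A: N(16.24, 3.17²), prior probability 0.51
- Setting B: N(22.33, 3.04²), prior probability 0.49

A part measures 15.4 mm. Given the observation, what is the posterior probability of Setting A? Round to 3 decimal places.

Posterior ∝ prior × likelihood, so P(k | x) ∝ π_k f_k(x); normalise over all components.
Normal densities:
  L_A = (1/(3.17·√(2π)))·exp(−(15.4−16.24)²/(2·3.17²)) = 0.125849·exp(-0.03511) = 0.121508
  L_B = (1/(3.04·√(2π)))·exp(−(15.4−22.33)²/(2·3.04²)) = 0.131231·exp(-2.59830) = 0.00976358
Prior × likelihood for each component:
  π_A·L_A = 0.51 × 0.121508 = 0.0619689
  π_B·L_B = 0.49 × 0.00976358 = 0.00478415
Sum: 0.0619689 + 0.00478415 = 0.066753
P(Setting A | the observation) = 0.0619689 / 0.066753 ≈ 0.928

0.928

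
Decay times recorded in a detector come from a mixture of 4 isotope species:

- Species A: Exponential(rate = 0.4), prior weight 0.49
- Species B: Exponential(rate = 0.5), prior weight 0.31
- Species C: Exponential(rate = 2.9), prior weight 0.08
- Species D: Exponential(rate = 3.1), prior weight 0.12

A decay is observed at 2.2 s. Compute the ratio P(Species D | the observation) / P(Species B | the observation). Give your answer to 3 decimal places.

Posterior odds = (P(Z=i) f_i(x)) / (P(Z=j) f_j(x)); the normalising sum cancels.
Evaluate each component's likelihood at the observed value:
  L_A = 0.165913
  L_B = 0.166436
  L_C = 0.00491586
  L_D = 0.00338433
0.00040612 / 0.051595 ≈ 0.008

0.008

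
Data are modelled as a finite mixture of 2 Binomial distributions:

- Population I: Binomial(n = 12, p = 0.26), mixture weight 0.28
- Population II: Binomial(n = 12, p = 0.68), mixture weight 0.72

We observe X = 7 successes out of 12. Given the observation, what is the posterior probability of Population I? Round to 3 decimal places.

0.030

The responsibility of component k is π_k f_k(x) divided by Σ_j π_j f_j(x).
Binomial probabilities:
  f_I = 0.0141155
  f_II = 0.178664
Weight by the priors:
  π_I·f_I = 0.28 × 0.0141155 = 0.00395235
  π_II·f_II = 0.72 × 0.178664 = 0.128638
Normaliser: 0.00395235 + 0.128638 = 0.132591
P(Population I | x) ≈ 0.030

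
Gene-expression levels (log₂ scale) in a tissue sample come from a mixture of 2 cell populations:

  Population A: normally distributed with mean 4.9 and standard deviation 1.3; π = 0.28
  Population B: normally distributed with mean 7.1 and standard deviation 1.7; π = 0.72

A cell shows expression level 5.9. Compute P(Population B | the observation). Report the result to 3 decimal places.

0.673

Apply Bayes' rule: the posterior for each component is proportional to its prior times its likelihood at x.
Component likelihoods at x = 5.9:
  f_A = (1/(1.3·√(2π)))·exp(−(5.9−4.9)²/(2·1.3²)) = 0.306879·exp(-0.29586) = 0.228285
  f_B = (1/(1.7·√(2π)))·exp(−(5.9−7.1)²/(2·1.7²)) = 0.234672·exp(-0.24913) = 0.182921
Prior × likelihood for each component:
  π_A·f_A = 0.28 × 0.228285 = 0.0639198
  π_B·f_B = 0.72 × 0.182921 = 0.131703
Sum: 0.0639198 + 0.131703 = 0.195623
Responsibility of Population B: 0.131703 / 0.195623 ≈ 0.673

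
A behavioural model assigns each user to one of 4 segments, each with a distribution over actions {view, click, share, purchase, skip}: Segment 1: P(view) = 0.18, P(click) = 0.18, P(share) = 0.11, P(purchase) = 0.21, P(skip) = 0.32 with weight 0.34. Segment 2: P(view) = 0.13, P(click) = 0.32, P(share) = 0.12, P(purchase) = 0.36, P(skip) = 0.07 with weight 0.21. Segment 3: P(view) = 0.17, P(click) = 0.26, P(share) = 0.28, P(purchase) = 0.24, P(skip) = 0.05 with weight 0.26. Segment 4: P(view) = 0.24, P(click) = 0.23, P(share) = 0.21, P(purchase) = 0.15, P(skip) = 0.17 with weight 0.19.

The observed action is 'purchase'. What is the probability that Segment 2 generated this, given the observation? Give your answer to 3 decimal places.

By Bayes' theorem, P(k | x) = w_k f_k(x) / Σ_j w_j f_j(x).
Evaluate each component's likelihood at the observed value:
  f_1 = 0.21
  f_2 = 0.36
  f_3 = 0.24
  f_4 = 0.15
Prior × likelihood for each component:
  w_1·f_1 = 0.34 × 0.21 = 0.0714
  w_2·f_2 = 0.21 × 0.36 = 0.0756
  w_3·f_3 = 0.26 × 0.24 = 0.0624
  w_4·f_4 = 0.19 × 0.15 = 0.0285
Denominator: 0.0714 + 0.0756 + 0.0624 + 0.0285 = 0.2379
P(Segment 2 | data) = 0.0756 / 0.2379 ≈ 0.318

0.318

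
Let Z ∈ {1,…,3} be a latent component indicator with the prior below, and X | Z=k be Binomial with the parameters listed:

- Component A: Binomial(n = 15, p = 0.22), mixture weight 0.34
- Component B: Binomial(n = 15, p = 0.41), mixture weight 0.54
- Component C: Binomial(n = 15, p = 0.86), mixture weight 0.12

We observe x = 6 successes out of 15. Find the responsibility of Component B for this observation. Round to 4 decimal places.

0.8436

By Bayes' theorem, P(k | x) = π_k f_k(x) / Σ_j π_j f_j(x).
Binomial probabilities:
  p_A = C(15,6)·0.22^6·0.78^9 = 5005·0.00011338·0.106869 = 0.0606445
  p_B = C(15,6)·0.41^6·0.59^9 = 5005·0.0047501·0.008663 = 0.205956
  p_C = C(15,6)·0.86^6·0.14^9 = 5005·0.404567·2.0661e-08 = 4.18357e-05
Unnormalised posteriors:
  π_A·p_A = 0.34 × 0.0606445 = 0.0206191
  π_B·p_B = 0.54 × 0.205956 = 0.111216
  π_C·p_C = 0.12 × 4.18357e-05 = 5.02028e-06
Evidence: 0.0206191 + 0.111216 + 5.02028e-06 = 0.131841
P(Component B | x) ≈ 0.8436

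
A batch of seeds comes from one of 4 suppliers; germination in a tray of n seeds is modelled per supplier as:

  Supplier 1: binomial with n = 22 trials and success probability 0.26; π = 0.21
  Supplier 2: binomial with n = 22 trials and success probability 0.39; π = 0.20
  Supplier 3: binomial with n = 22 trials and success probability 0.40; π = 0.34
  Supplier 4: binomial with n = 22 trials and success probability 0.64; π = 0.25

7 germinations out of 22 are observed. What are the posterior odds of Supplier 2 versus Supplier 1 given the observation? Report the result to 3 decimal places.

Since P(k|x) ∝ π_k f_k(x), the posterior odds are π_i f_i(x) / (π_j f_j(x)).
Evaluate each component's likelihood at the observed value:
  f_1 = 0.149667
  f_2 = 0.141006
  f_3 = 0.131379
  f_4 = 0.00165819
Posterior odds = (π_2·f_2) / (π_1·f_1) = (0.20·0.141006) / (0.21·0.149667) = 0.0282011 / 0.03143 ≈ 0.897

0.897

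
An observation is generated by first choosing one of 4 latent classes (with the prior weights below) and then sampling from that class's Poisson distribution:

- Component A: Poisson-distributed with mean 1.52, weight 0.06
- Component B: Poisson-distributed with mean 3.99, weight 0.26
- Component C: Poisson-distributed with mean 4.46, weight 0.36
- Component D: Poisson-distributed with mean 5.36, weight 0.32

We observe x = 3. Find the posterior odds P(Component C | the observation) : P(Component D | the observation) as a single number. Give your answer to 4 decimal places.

1.5941

The posterior odds equal the prior odds times the likelihood ratio: (π_i/π_j)·(f_i(x)/f_j(x)).
Component likelihoods at x = 3:
  f_A = 0.128012
  f_B = 0.195854
  f_C = 0.170962
  f_D = 0.120649
Posterior odds = (π_C·f_C) / (π_D·f_D) = (0.36·0.170962) / (0.32·0.120649) = 0.0615464 / 0.0386078 ≈ 1.5941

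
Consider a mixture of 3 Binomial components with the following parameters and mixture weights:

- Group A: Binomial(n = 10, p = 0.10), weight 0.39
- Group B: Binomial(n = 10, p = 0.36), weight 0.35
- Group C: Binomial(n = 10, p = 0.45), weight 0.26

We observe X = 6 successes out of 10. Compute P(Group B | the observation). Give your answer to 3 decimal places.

The responsibility of component k is π_k f_k(x) divided by Σ_j π_j f_j(x).
Binomial probabilities:
  f_A = C(10,6)·0.10^6·0.90^4 = 210·1e-06·0.6561 = 0.000137781
  f_B = C(10,6)·0.36^6·0.64^4 = 210·0.00217678·0.167772 = 0.0766927
  f_C = C(10,6)·0.45^6·0.55^4 = 210·0.00830377·0.0915063 = 0.159568
Unnormalised posteriors:
  π_A·f_A = 0.39 × 0.000137781 = 5.37346e-05
  π_B·f_B = 0.35 × 0.0766927 = 0.0268425
  π_C·f_C = 0.26 × 0.159568 = 0.0414876
Denominator: 5.37346e-05 + 0.0268425 + 0.0414876 = 0.0683838
Responsibility of Group B: 0.0268425 / 0.0683838 ≈ 0.393

0.393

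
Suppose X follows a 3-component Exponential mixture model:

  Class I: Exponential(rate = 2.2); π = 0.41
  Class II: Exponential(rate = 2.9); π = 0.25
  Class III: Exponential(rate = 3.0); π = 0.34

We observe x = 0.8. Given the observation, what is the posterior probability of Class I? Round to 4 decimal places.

Posterior ∝ prior × likelihood, so P(k | x) ∝ P(Z=k) f_k(x); normalise over all components.
Exponential densities:
  f_I = 0.378499
  f_II = 0.284993
  f_III = 0.272154
Unnormalised posteriors:
  P(Z=I)·f_I = 0.41 × 0.378499 = 0.155184
  P(Z=II)·f_II = 0.25 × 0.284993 = 0.0712483
  P(Z=III)·f_III = 0.34 × 0.272154 = 0.0925323
Sum: 0.155184 + 0.0712483 + 0.0925323 = 0.318965
Responsibility of Class I: 0.155184 / 0.318965 ≈ 0.4865

0.4865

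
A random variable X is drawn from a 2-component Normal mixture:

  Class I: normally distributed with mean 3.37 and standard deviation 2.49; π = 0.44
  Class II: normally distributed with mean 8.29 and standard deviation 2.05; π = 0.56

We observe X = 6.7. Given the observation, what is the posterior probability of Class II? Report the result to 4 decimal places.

Apply Bayes' rule: the posterior for each component is proportional to its prior times its likelihood at x.
Normal densities:
  f_I = 0.0655152
  f_II = 0.144055
Unnormalised posteriors:
  π_I·f_I = 0.44 × 0.0655152 = 0.0288267
  π_II·f_II = 0.56 × 0.144055 = 0.0806705
Denominator: 0.0288267 + 0.0806705 = 0.109497
Responsibility of Class II: 0.0806705 / 0.109497 ≈ 0.7367

0.7367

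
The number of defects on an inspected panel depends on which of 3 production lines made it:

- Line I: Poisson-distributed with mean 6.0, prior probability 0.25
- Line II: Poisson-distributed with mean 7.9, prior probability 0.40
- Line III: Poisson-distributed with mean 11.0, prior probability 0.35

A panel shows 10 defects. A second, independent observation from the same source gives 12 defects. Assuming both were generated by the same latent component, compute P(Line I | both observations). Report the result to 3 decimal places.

0.018

Posterior ∝ prior × likelihood, so P(k | x) ∝ P(Z=k) f_k(x); normalise over all components.
Since both observations come from the same component, the likelihood for component k is f_k(x₁)·f_k(x₂).
  f_I = [0.0413031] × [0.0112645] = 0.000465258
  f_II = [0.0967345] × [0.0457364] = 0.00442429
  f_III = [0.119378] × [0.10943] = 0.0130635
Prior × likelihood for each component:
  P(Z=I)·f_I = 0.25 × 0.000465258 = 0.000116314
  P(Z=II)·f_II = 0.40 × 0.00442429 = 0.00176971
  P(Z=III)·f_III = 0.35 × 0.0130635 = 0.00457223
Evidence: 0.000116314 + 0.00176971 + 0.00457223 = 0.00645826
So the posterior for Line I is 0.000116314 / 0.00645826 ≈ 0.018.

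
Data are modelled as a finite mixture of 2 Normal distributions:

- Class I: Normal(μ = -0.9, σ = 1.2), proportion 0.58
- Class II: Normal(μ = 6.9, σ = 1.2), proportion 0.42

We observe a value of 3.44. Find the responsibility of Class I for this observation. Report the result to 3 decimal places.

0.113

Posterior ∝ prior × likelihood, so P(k | x) ∝ π_k f_k(x); normalise over all components.
Evaluate each component's likelihood at the observed value:
  p_I = 0.000480156
  p_II = 0.00520536
Prior × likelihood for each component:
  π_I·p_I = 0.58 × 0.000480156 = 0.000278491
  π_II·p_II = 0.42 × 0.00520536 = 0.00218625
Sum: 0.000278491 + 0.00218625 = 0.00246474
P(Class I | x) = 0.000278491 / 0.00246474 ≈ 0.113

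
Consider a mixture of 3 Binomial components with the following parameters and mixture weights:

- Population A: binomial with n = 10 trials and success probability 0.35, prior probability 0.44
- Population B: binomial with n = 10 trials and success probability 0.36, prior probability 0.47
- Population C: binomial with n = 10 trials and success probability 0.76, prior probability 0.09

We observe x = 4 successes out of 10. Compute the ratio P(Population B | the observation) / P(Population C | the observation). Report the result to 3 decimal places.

94.542

The posterior odds equal the prior odds times the likelihood ratio: (π_i/π_j)·(f_i(x)/f_j(x)).
Binomial probabilities:
  p_A = C(10,4)·0.35^4·0.65^6 = 210·0.0150062·0.0754189 = 0.237668
  p_B = C(10,4)·0.36^4·0.64^6 = 210·0.0167962·0.0687195 = 0.242387
  p_C = C(10,4)·0.76^4·0.24^6 = 210·0.333622·0.000191103 = 0.0133888
Posterior odds = (π_B·p_B) / (π_C·p_C) = (0.47·0.242387) / (0.09·0.0133888) = 0.113922 / 0.00120499 ≈ 94.542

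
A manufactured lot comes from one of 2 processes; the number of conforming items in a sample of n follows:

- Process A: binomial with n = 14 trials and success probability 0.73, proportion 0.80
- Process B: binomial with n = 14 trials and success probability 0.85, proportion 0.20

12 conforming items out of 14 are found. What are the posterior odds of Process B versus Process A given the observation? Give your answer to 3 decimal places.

0.479

Only the two components matter; the odds are (P(Z=i) f_i(x)) / (P(Z=j) f_j(x)).
Component likelihoods at x = 12 conforming items out of 14:
  L_A = C(14,12)·0.73^12·0.27^2 = 91·0.022902·0.0729 = 0.15193
  L_B = C(14,12)·0.85^12·0.15^2 = 91·0.142242·0.0225 = 0.29124
Posterior odds = (P(Z=B)·L_B) / (P(Z=A)·L_A) = (0.20·0.29124) / (0.80·0.15193) = 0.058248 / 0.121544 ≈ 0.479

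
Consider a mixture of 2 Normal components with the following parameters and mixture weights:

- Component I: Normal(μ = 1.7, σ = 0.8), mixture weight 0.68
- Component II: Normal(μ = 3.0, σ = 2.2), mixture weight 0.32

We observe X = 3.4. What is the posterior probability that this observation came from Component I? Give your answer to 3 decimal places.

The responsibility of component k is w_k f_k(x) divided by Σ_j w_j f_j(x).
Component likelihoods at x = 3.4:
  p_I = 0.0521512
  p_II = 0.178365
Unnormalised posteriors:
  w_I·p_I = 0.68 × 0.0521512 = 0.0354628
  w_II·p_II = 0.32 × 0.178365 = 0.0570767
Evidence: 0.0354628 + 0.0570767 = 0.0925395
So the posterior for Component I is 0.0354628 / 0.0925395 ≈ 0.383.

0.383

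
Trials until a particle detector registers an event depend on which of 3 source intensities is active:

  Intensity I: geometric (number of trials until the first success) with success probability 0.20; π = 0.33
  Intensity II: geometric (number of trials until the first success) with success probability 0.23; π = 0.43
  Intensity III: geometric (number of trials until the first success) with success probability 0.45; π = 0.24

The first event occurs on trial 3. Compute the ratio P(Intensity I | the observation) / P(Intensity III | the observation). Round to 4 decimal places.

1.2929

Only the two components matter; the odds are (π_i f_i(x)) / (π_j f_j(x)).
Evaluate each component's likelihood at the observed value:
  L_I = 0.20·(1−0.20)^2 = 0.20·0.64 = 0.128
  L_II = 0.23·(1−0.23)^2 = 0.23·0.5929 = 0.136367
  L_III = 0.45·(1−0.45)^2 = 0.45·0.3025 = 0.136125
0.04224 / 0.03267 ≈ 1.2929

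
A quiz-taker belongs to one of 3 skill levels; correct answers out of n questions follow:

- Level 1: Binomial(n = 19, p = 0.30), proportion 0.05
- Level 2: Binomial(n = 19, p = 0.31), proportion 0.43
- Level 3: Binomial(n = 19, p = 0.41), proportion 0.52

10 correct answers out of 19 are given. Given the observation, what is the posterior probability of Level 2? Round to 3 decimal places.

0.169

By Bayes' theorem, P(k | x) = w_k f_k(x) / Σ_j w_j f_j(x).
Component likelihoods at x = 10 correct answers out of 19:
  L_1 = 0.0220122
  L_2 = 0.0268428
  L_3 = 0.107418
Prior × likelihood for each component:
  w_1·L_1 = 0.05 × 0.0220122 = 0.00110061
  w_2·L_2 = 0.43 × 0.0268428 = 0.0115424
  w_3·L_3 = 0.52 × 0.107418 = 0.0558571
Normaliser: 0.00110061 + 0.0115424 + 0.0558571 = 0.0685001
So the posterior for Level 2 is 0.0115424 / 0.0685001 ≈ 0.169.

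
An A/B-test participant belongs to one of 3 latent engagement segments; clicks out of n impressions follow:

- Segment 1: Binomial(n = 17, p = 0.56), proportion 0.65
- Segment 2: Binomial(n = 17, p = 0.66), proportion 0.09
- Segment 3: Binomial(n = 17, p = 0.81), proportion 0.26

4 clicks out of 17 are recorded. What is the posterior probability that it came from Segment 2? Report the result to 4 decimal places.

0.0093

Apply Bayes' rule: the posterior for each component is proportional to its prior times its likelihood at x.
Component likelihoods at x = 4 clicks out of 17:
  L_1 = C(17,4)·0.56^4·0.44^13 = 2380·0.098345·2.31678e-05 = 0.00542268
  L_2 = C(17,4)·0.66^4·0.34^13 = 2380·0.189747·8.11383e-07 = 0.00036642
  L_3 = C(17,4)·0.81^4·0.19^13 = 2380·0.430467·4.2053e-10 = 4.30838e-07
Multiply by the mixture weights:
  P(Z=1)·L_1 = 0.65 × 0.00542268 = 0.00352474
  P(Z=2)·L_2 = 0.09 × 0.00036642 = 3.29778e-05
  P(Z=3)·L_3 = 0.26 × 4.30838e-07 = 1.12018e-07
Marginal: 0.00352474 + 3.29778e-05 + 1.12018e-07 = 0.00355783
P(Segment 2 | 4 clicks out of 17) ≈ 0.0093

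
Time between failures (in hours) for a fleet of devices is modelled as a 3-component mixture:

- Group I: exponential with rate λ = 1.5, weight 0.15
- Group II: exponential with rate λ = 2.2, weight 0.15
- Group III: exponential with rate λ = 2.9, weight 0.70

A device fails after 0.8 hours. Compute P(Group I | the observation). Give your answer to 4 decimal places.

By Bayes' theorem, P(k | x) = π_k f_k(x) / Σ_j π_j f_j(x).
Component likelihoods at x = 0.8 hours:
  L_I = 1.5·e^(−1.5·0.8) = 1.5·e^(−1.2000) = 0.451791
  L_II = 2.2·e^(−2.2·0.8) = 2.2·e^(−1.7600) = 0.378499
  L_III = 2.9·e^(−2.9·0.8) = 2.9·e^(−2.3200) = 0.284993
Unnormalised posteriors:
  π_I·L_I = 0.15 × 0.451791 = 0.0677687
  π_II·L_II = 0.15 × 0.378499 = 0.0567748
  π_III·L_III = 0.70 × 0.284993 = 0.199495
Denominator: 0.0677687 + 0.0567748 + 0.199495 = 0.324039
So the posterior for Group I is 0.0677687 / 0.324039 ≈ 0.2091.

0.2091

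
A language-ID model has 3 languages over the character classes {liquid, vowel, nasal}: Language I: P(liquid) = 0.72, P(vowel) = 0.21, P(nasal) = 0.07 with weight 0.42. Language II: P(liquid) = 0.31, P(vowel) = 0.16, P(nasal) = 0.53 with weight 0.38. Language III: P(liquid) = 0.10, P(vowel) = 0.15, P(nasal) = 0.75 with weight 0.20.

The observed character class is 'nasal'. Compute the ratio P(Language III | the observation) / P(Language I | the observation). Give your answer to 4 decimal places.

5.1020

The posterior odds equal the prior odds times the likelihood ratio: (π_i/π_j)·(f_i(x)/f_j(x)).
Evaluate each component's likelihood at the observed value:
  p_I = 0.07
  p_II = 0.53
  p_III = 0.75
Posterior odds = (π_III·p_III) / (π_I·p_I) = (0.20·0.75) / (0.42·0.07) = 0.15 / 0.0294 ≈ 5.1020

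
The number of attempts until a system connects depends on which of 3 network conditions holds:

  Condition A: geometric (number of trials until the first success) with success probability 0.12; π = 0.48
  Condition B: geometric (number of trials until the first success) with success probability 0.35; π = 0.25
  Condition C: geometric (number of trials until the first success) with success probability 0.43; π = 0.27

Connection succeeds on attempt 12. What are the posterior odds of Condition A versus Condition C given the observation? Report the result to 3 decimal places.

58.922

Only the two components matter; the odds are (w_i f_i(x)) / (w_j f_j(x)).
Geometric probabilities:
  L_A = 0.12·(1−0.12)^11 = 0.12·0.245081 = 0.0294097
  L_B = 0.35·(1−0.35)^11 = 0.35·0.00875078 = 0.00306277
  L_C = 0.43·(1−0.43)^11 = 0.43·0.00206359 = 0.000887344
0.0141167 / 0.000239583 ≈ 58.922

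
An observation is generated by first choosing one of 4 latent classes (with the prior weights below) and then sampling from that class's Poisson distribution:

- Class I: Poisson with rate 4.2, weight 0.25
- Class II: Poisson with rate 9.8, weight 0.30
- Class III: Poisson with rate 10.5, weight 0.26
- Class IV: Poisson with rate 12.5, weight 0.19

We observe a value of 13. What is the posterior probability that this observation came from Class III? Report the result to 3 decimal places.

By Bayes' theorem, P(k | x) = P(Z=k) f_k(x) / Σ_j P(Z=j) f_j(x).
Evaluate each component's likelihood at the observed value:
  L_I = 0.000304736
  L_II = 0.0684814
  L_III = 0.0833851
  L_IV = 0.10886
Weight by the priors:
  P(Z=I)·L_I = 0.25 × 0.000304736 = 7.6184e-05
  P(Z=II)·L_II = 0.30 × 0.0684814 = 0.0205444
  P(Z=III)·L_III = 0.26 × 0.0833851 = 0.0216801
  P(Z=IV)·L_IV = 0.19 × 0.10886 = 0.0206834
Sum: 7.6184e-05 + 0.0205444 + 0.0216801 + 0.0206834 = 0.0629842
P(Class III | x) = 0.0216801 / 0.0629842 ≈ 0.344

0.344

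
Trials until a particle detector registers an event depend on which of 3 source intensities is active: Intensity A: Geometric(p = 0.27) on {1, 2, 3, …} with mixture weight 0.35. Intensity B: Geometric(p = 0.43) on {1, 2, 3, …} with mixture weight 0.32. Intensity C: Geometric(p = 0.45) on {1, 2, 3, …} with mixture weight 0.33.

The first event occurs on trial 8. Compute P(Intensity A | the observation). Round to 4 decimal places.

0.6783

Posterior ∝ prior × likelihood, so P(k | x) ∝ π_k f_k(x); normalise over all components.
Evaluate each component's likelihood at the observed value:
  L_A = 0.27·(1−0.27)^7 = 0.27·0.110474 = 0.029828
  L_B = 0.43·(1−0.43)^7 = 0.43·0.019549 = 0.00840606
  L_C = 0.45·(1−0.45)^7 = 0.45·0.0152244 = 0.00685096
Unnormalised posteriors:
  π_A·L_A = 0.35 × 0.029828 = 0.0104398
  π_B·L_B = 0.32 × 0.00840606 = 0.00268994
  π_C·L_C = 0.33 × 0.00685096 = 0.00226082
Denominator: 0.0104398 + 0.00268994 + 0.00226082 = 0.0153905
So the posterior for Intensity A is 0.0104398 / 0.0153905 ≈ 0.6783.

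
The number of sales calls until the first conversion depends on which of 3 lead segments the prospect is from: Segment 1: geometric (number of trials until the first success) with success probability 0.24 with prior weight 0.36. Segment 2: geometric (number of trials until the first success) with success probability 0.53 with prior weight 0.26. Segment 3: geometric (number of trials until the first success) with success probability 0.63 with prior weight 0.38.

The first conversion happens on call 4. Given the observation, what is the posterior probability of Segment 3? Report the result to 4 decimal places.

0.1884

Posterior ∝ prior × likelihood, so P(k | x) ∝ w_k f_k(x); normalise over all components.
Geometric probabilities:
  L_1 = 0.105354
  L_2 = 0.0550262
  L_3 = 0.0319114
Weight by the priors:
  w_1·L_1 = 0.36 × 0.105354 = 0.0379275
  w_2·L_2 = 0.26 × 0.0550262 = 0.0143068
  w_3·L_3 = 0.38 × 0.0319114 = 0.0121263
Sum: 0.0379275 + 0.0143068 + 0.0121263 = 0.0643607
P(Segment 3 | the observation) ≈ 0.1884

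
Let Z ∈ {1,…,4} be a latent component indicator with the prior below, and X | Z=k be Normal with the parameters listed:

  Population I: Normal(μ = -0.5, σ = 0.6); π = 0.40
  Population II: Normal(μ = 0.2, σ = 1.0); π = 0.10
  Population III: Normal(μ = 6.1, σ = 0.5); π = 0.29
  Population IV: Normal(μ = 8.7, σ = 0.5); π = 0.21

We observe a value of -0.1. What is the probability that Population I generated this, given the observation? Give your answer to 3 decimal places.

0.848

The responsibility of component k is w_k f_k(x) divided by Σ_j w_j f_j(x).
Normal densities:
  f_I = 0.532413
  f_II = 0.381388
  f_III = 3.26122e-34
  f_IV = 4.34921e-68
Multiply by the mixture weights:
  w_I·f_I = 0.40 × 0.532413 = 0.212965
  w_II·f_II = 0.10 × 0.381388 = 0.0381388
  w_III·f_III = 0.29 × 3.26122e-34 = 9.45754e-35
  w_IV·f_IV = 0.21 × 4.34921e-68 = 9.13335e-69
Sum: 0.212965 + 0.0381388 + 9.45754e-35 + 9.13335e-69 = 0.251104
So the posterior for Population I is 0.212965 / 0.251104 ≈ 0.848.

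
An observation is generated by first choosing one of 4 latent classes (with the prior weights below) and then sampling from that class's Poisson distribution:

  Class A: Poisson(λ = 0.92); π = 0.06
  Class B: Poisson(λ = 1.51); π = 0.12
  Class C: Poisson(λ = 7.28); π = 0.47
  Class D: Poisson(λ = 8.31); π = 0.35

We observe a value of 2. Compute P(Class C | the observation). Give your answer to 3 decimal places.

By Bayes' theorem, P(k | x) = P(Z=k) f_k(x) / Σ_j P(Z=j) f_j(x).
Component likelihoods at x = 2:
  p_A = e^(−0.92)·0.92^2/2! = 0.168653
  p_B = e^(−1.51)·1.51^2/2! = 0.251848
  p_C = e^(−7.28)·7.28^2/2! = 0.0182629
  p_D = e^(−8.31)·8.31^2/2! = 0.00849542
Weight by the priors:
  P(Z=A)·p_A = 0.06 × 0.168653 = 0.0101192
  P(Z=B)·p_B = 0.12 × 0.251848 = 0.0302218
  P(Z=C)·p_C = 0.47 × 0.0182629 = 0.00858355
  P(Z=D)·p_D = 0.35 × 0.00849542 = 0.0029734
Sum: 0.0101192 + 0.0302218 + 0.00858355 + 0.0029734 = 0.051898
So the posterior for Class C is 0.00858355 / 0.051898 ≈ 0.165.

0.165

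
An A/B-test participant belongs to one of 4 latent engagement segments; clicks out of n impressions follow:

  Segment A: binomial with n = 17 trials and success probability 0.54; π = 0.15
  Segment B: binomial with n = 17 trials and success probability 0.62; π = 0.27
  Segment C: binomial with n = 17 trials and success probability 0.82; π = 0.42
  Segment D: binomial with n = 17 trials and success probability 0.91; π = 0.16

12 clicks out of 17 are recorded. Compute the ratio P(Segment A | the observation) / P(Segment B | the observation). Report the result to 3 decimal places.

Posterior odds = (π_i f_i(x)) / (π_j f_j(x)); the normalising sum cancels.
Evaluate each component's likelihood at the observed value:
  f_A = C(17,12)·0.54^12·0.46^5 = 6188·0.000614788·0.0205963 = 0.0783546
  f_B = C(17,12)·0.62^12·0.38^5 = 6188·0.00322627·0.00792352 = 0.158186
  f_C = C(17,12)·0.82^12·0.18^5 = 6188·0.0924201·0.000188957 = 0.108064
  f_D = C(17,12)·0.91^12·0.09^5 = 6188·0.322475·5.9049e-06 = 0.0117831
0.0117532 / 0.0427103 ≈ 0.275

0.275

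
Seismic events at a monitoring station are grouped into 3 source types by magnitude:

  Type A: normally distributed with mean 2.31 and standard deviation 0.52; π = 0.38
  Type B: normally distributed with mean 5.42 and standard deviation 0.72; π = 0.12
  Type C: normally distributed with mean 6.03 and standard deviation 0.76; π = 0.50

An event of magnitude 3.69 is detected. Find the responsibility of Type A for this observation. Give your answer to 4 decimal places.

Apply Bayes' rule: the posterior for each component is proportional to its prior times its likelihood at x.
Normal densities:
  f_A = 0.0226757
  f_B = 0.0308967
  f_C = 0.00458732
Multiply by the mixture weights:
  P(Z=A)·f_A = 0.38 × 0.0226757 = 0.00861676
  P(Z=B)·f_B = 0.12 × 0.0308967 = 0.00370761
  P(Z=C)·f_C = 0.50 × 0.00458732 = 0.00229366
Normaliser: 0.00861676 + 0.00370761 + 0.00229366 = 0.014618
P(Type A | the observation) = 0.00861676 / 0.014618 ≈ 0.5895

0.5895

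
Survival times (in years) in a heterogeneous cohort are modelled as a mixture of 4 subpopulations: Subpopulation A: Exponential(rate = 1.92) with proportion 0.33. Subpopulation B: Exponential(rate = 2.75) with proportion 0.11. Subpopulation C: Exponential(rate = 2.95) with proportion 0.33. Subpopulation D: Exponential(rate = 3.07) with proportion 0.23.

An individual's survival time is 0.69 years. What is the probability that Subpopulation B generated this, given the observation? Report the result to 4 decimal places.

0.1065

By Bayes' theorem, P(k | x) = π_k f_k(x) / Σ_j π_j f_j(x).
Evaluate each component's likelihood at the observed value:
  p_A = 1.92·e^(−1.92·0.69) = 1.92·e^(−1.3248) = 0.510444
  p_B = 2.75·e^(−2.75·0.69) = 2.75·e^(−1.8975) = 0.412343
  p_C = 2.95·e^(−2.95·0.69) = 2.95·e^(−2.0355) = 0.385315
  p_D = 3.07·e^(−3.07·0.69) = 3.07·e^(−2.1183) = 0.369124
Prior × likelihood for each component:
  π_A·p_A = 0.33 × 0.510444 = 0.168446
  π_B·p_B = 0.11 × 0.412343 = 0.0453578
  π_C·p_C = 0.33 × 0.385315 = 0.127154
  π_D·p_D = 0.23 × 0.369124 = 0.0848985
Evidence: 0.168446 + 0.0453578 + 0.127154 + 0.0848985 = 0.425857
P(Subpopulation B | x) ≈ 0.1065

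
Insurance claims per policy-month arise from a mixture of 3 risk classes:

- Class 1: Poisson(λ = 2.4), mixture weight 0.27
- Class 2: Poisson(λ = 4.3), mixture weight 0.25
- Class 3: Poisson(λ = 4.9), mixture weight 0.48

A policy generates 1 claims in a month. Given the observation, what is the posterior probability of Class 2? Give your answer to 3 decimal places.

0.160

The responsibility of component k is π_k f_k(x) divided by Σ_j π_j f_j(x).
Evaluate each component's likelihood at the observed value:
  p_1 = 0.217723
  p_2 = 0.0583448
  p_3 = 0.0364883
Prior × likelihood for each component:
  π_1·p_1 = 0.27 × 0.217723 = 0.0587852
  π_2·p_2 = 0.25 × 0.0583448 = 0.0145862
  π_3·p_3 = 0.48 × 0.0364883 = 0.0175144
Normaliser: 0.0587852 + 0.0145862 + 0.0175144 = 0.0908858
So the posterior for Class 2 is 0.0145862 / 0.0908858 ≈ 0.160.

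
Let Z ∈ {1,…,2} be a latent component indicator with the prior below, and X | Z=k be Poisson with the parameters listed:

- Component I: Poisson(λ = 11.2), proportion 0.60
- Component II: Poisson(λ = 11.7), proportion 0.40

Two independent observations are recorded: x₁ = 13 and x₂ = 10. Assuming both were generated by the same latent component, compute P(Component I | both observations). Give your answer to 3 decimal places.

By Bayes' theorem, P(k | x) = π_k f_k(x) / Σ_j π_j f_j(x).
Since both observations come from the same component, the likelihood for component k is f_k(x₁)·f_k(x₂).
  f_I = [0.0958199] × [0.117036] = 0.0112144
  f_II = [0.102539] × [0.109863] = 0.0112652
Prior × likelihood for each component:
  π_I·f_I = 0.60 × 0.0112144 = 0.00672862
  π_II·f_II = 0.40 × 0.0112652 = 0.0045061
Sum: 0.00672862 + 0.0045061 = 0.0112347
P(Component I | x₁,x₂) ≈ 0.599

0.599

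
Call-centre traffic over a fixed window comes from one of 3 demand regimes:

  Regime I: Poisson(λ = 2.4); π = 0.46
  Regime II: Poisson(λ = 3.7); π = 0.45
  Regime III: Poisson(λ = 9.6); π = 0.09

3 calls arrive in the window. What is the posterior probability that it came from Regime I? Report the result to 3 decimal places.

0.503

By Bayes' theorem, P(k | x) = P(Z=k) f_k(x) / Σ_j P(Z=j) f_j(x).
Component likelihoods at x = 3 calls:
  L_I = e^(−2.4)·2.4^3/3! = 0.209014
  L_II = e^(−3.7)·3.7^3/3! = 0.20872
  L_III = e^(−9.6)·9.6^3/3! = 0.00998701
Unnormalised posteriors:
  P(Z=I)·L_I = 0.46 × 0.209014 = 0.0961465
  P(Z=II)·L_II = 0.45 × 0.20872 = 0.0939241
  P(Z=III)·L_III = 0.09 × 0.00998701 = 0.000898831
Sum: 0.0961465 + 0.0939241 + 0.000898831 = 0.190969
So the posterior for Regime I is 0.0961465 / 0.190969 ≈ 0.503.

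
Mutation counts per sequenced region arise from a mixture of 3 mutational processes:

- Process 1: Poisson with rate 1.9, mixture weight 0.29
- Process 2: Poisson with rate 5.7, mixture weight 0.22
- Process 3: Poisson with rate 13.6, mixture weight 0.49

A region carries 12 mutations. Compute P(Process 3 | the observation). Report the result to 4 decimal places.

0.9656

P(component k | x) = π_k·f_k(x) / marginal(x), where marginal(x) = Σ_j π_j·f_j(x).
Evaluate each component's likelihood at the observed value:
  L_1 = e^(−1.9)·1.9^12/12! = 6.91109e-07
  L_2 = e^(−5.7)·5.7^12/12! = 0.00821642
  L_3 = e^(−13.6)·13.6^12/12! = 0.103687
Unnormalised posteriors:
  π_1·L_1 = 0.29 × 6.91109e-07 = 2.00422e-07
  π_2·L_2 = 0.22 × 0.00821642 = 0.00180761
  π_3·L_3 = 0.49 × 0.103687 = 0.0508067
Denominator: 2.00422e-07 + 0.00180761 + 0.0508067 = 0.0526145
P(Process 3 | the observation) = 0.0508067 / 0.0526145 ≈ 0.9656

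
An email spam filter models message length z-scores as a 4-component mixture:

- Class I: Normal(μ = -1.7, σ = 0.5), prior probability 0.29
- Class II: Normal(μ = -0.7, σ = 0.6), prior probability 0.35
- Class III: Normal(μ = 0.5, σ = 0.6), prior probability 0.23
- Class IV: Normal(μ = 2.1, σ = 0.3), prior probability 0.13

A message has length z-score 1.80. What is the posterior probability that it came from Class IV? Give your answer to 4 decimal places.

Posterior ∝ prior × likelihood, so P(k | x) ∝ π_k f_k(x); normalise over all components.
Normal densities:
  L_I = (1/(0.5·√(2π)))·exp(−(1.80−-1.7)²/(2·0.5²)) = 0.797885·exp(-24.50000) = 1.82694e-11
  L_II = (1/(0.6·√(2π)))·exp(−(1.80−-0.7)²/(2·0.6²)) = 0.664904·exp(-8.68056) = 0.000112938
  L_III = (1/(0.6·√(2π)))·exp(−(1.80−0.5)²/(2·0.6²)) = 0.664904·exp(-2.34722) = 0.0635877
  L_IV = (1/(0.3·√(2π)))·exp(−(1.80−2.1)²/(2·0.3²)) = 1.329808·exp(-0.50000) = 0.806569
Unnormalised posteriors:
  π_I·L_I = 0.29 × 1.82694e-11 = 5.29814e-12
  π_II·L_II = 0.35 × 0.000112938 = 3.95284e-05
  π_III·L_III = 0.23 × 0.0635877 = 0.0146252
  π_IV·L_IV = 0.13 × 0.806569 = 0.104854
Marginal: 5.29814e-12 + 3.95284e-05 + 0.0146252 + 0.104854 = 0.119519
So the posterior for Class IV is 0.104854 / 0.119519 ≈ 0.8773.

0.8773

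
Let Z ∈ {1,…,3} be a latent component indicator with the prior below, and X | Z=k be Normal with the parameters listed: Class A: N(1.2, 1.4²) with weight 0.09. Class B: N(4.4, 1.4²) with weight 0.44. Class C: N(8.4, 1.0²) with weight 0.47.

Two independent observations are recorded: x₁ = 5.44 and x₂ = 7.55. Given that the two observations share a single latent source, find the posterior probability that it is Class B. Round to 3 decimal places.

0.768

The responsibility of component k is π_k f_k(x) divided by Σ_j π_j f_j(x).
Since both observations come from the same component, the likelihood for component k is f_k(x₁)·f_k(x₂).
  L_A = [(1/(1.4·√(2π)))·exp(−(5.44−1.2)²/(2·1.4²)) = 0.284959·exp(-4.58612) = 0.00290439] × [9.71574e-06] = 2.82183e-08
  L_B = [(1/(1.4·√(2π)))·exp(−(5.44−4.4)²/(2·1.4²)) = 0.284959·exp(-0.27592) = 0.216248] × [0.0226712] = 0.0049026
  L_C = [(1/(1.0·√(2π)))·exp(−(5.44−8.4)²/(2·1.0²)) = 0.398942·exp(-4.38080) = 0.0049929] × [0.277985] = 0.00138795
Multiply by the mixture weights:
  π_A·L_A = 0.09 × 2.82183e-08 = 2.53964e-09
  π_B·L_B = 0.44 × 0.0049026 = 0.00215714
  π_C·L_C = 0.47 × 0.00138795 = 0.000652337
Denominator: 2.53964e-09 + 0.00215714 + 0.000652337 = 0.00280948
P(Class B | x) ≈ 0.768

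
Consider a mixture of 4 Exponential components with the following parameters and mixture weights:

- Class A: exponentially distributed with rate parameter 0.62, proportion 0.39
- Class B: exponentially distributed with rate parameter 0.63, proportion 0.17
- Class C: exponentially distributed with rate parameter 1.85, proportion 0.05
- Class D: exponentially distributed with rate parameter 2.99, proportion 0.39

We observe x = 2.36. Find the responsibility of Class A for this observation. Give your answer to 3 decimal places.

0.680

The responsibility of component k is P(Z=k) f_k(x) divided by Σ_j P(Z=j) f_j(x).
Exponential densities:
  f_A = 0.143526
  f_B = 0.14244
  f_C = 0.0234986
  f_D = 0.00257701
Multiply by the mixture weights:
  P(Z=A)·f_A = 0.39 × 0.143526 = 0.0559753
  P(Z=B)·f_B = 0.17 × 0.14244 = 0.0242148
  P(Z=C)·f_C = 0.05 × 0.0234986 = 0.00117493
  P(Z=D)·f_D = 0.39 × 0.00257701 = 0.00100503
Denominator: 0.0559753 + 0.0242148 + 0.00117493 + 0.00100503 = 0.0823701
P(Class A | data) = 0.0559753 / 0.0823701 ≈ 0.680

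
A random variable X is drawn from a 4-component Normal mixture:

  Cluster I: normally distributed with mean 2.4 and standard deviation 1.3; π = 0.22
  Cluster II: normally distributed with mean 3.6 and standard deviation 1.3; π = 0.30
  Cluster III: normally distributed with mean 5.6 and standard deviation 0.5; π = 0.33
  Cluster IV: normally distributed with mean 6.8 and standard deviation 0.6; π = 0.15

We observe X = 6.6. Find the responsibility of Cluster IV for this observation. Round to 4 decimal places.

Apply Bayes' rule: the posterior for each component is proportional to its prior times its likelihood at x.
Normal densities:
  p_I = (1/(1.3·√(2π)))·exp(−(6.6−2.4)²/(2·1.3²)) = 0.306879·exp(-5.21893) = 0.00166116
  p_II = (1/(1.3·√(2π)))·exp(−(6.6−3.6)²/(2·1.3²)) = 0.306879·exp(-2.66272) = 0.0214073
  p_III = (1/(0.5·√(2π)))·exp(−(6.6−5.6)²/(2·0.5²)) = 0.797885·exp(-2.00000) = 0.107982
  p_IV = (1/(0.6·√(2π)))·exp(−(6.6−6.8)²/(2·0.6²)) = 0.664904·exp(-0.05556) = 0.628972
Multiply by the mixture weights:
  w_I·p_I = 0.22 × 0.00166116 = 0.000365456
  w_II·p_II = 0.30 × 0.0214073 = 0.00642218
  w_III·p_III = 0.33 × 0.107982 = 0.035634
  w_IV·p_IV = 0.15 × 0.628972 = 0.0943458
Evidence: 0.000365456 + 0.00642218 + 0.035634 + 0.0943458 = 0.136767
P(Cluster IV | x) = 0.0943458 / 0.136767 ≈ 0.6898

0.6898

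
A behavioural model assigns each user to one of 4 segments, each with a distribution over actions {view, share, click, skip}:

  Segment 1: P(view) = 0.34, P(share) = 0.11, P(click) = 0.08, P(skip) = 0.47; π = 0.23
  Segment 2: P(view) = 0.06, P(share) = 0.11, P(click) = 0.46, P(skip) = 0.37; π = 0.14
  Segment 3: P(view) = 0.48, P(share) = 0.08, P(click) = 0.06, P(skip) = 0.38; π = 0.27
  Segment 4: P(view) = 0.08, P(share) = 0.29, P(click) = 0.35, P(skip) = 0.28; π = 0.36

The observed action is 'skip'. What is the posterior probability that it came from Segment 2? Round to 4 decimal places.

0.1426

Apply Bayes' rule: the posterior for each component is proportional to its prior times its likelihood at x.
Component likelihoods at x = 'skip':
  f_1 = 0.47
  f_2 = 0.37
  f_3 = 0.38
  f_4 = 0.28
Multiply by the mixture weights:
  π_1·f_1 = 0.23 × 0.47 = 0.1081
  π_2·f_2 = 0.14 × 0.37 = 0.0518
  π_3·f_3 = 0.27 × 0.38 = 0.1026
  π_4·f_4 = 0.36 × 0.28 = 0.1008
Sum: 0.1081 + 0.0518 + 0.1026 + 0.1008 = 0.3633
P(Segment 2 | data) ≈ 0.1426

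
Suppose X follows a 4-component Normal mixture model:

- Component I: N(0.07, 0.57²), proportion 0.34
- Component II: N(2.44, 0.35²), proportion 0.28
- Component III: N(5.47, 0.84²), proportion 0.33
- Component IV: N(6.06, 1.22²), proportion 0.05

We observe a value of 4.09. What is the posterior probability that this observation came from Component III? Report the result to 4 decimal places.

Posterior ∝ prior × likelihood, so P(k | x) ∝ π_k f_k(x); normalise over all components.
Evaluate each component's likelihood at the observed value:
  p_I = (1/(0.57·√(2π)))·exp(−(4.09−0.07)²/(2·0.57²)) = 0.699899·exp(-24.86981) = 1.10717e-11
  p_II = (1/(0.35·√(2π)))·exp(−(4.09−2.44)²/(2·0.35²)) = 1.139835·exp(-11.11224) = 1.70159e-05
  p_III = (1/(0.84·√(2π)))·exp(−(4.09−5.47)²/(2·0.84²)) = 0.474931·exp(-1.34949) = 0.123184
  p_IV = (1/(1.22·√(2π)))·exp(−(4.09−6.06)²/(2·1.22²)) = 0.327002·exp(-1.30372) = 0.0887879
Multiply by the mixture weights:
  π_I·p_I = 0.34 × 1.10717e-11 = 3.76439e-12
  π_II·p_II = 0.28 × 1.70159e-05 = 4.76446e-06
  π_III·p_III = 0.33 × 0.123184 = 0.0406508
  π_IV·p_IV = 0.05 × 0.0887879 = 0.0044394
Evidence: 3.76439e-12 + 4.76446e-06 + 0.0406508 + 0.0044394 = 0.0450949
So the posterior for Component III is 0.0406508 / 0.0450949 ≈ 0.9014.

0.9014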